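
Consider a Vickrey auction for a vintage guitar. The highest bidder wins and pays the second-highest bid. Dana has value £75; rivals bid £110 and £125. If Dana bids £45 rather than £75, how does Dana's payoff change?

Change in payoff: £0.

The highest competing bid is £125.
Bidding truthfully at £75: the top bid is £125 (a rival), so Dana loses. Payoff = £0.
Bidding £45: the top bid is £125 (a rival), so Dana loses. Payoff = £0.
Change = £0 − £0 = £0.
The bid only affects whether you win, not the price — here both bids land on the same side of the top rival bid, so the deviation is payoff-neutral.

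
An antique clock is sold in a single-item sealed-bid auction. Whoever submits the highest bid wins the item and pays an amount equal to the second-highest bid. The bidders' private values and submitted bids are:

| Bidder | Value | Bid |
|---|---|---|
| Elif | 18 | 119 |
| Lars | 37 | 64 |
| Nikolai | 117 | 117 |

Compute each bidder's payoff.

Ranking the bids: Elif 119, then Nikolai 117, then Lars 64.
Elif has the top bid and wins; the price is the second-highest bid, 117.
Elif's payoff = 18 − 117 = -99. All other bidders lose, so their payoff is 0.

Elif -99, Lars 0, Nikolai 0.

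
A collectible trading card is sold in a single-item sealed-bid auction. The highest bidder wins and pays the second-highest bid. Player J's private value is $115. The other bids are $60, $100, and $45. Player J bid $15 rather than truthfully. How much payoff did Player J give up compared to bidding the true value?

The highest competing bid is $100.
Bidding truthfully at $115: Player J has the top bid, wins, and pays the second-highest bid $100. Payoff = $115 − $100 = $15.
Bidding $15: the top bid is $100 (a rival), so Player J loses. Payoff = $0.
Regret = truthful payoff − actual payoff = $15 − $0 = $15.

Payoff forgone: $15.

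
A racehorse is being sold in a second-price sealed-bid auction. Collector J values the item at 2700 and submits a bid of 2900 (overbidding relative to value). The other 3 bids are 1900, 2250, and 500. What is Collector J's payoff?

450

Highest competing bid: 2250.
Collector J's bid 2900 is the highest overall, so Collector J wins and pays the second-highest bid, 2250.
Payoff = value − price = 2700 − 2250 = 450.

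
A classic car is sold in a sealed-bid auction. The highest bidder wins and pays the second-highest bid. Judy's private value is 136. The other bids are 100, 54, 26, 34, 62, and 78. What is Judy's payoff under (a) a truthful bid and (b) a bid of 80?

The highest competing bid is 100.
Bidding truthfully at 136: Judy has the top bid, wins, and pays the second-highest bid 100. Payoff = 136 − 100 = 36.
Bidding 80: the top bid is 100 (a rival), so Judy loses. Payoff = 0.
This is the dominant-strategy logic: truthful bidding weakly beats any alternative.

(a) 36  (b) 0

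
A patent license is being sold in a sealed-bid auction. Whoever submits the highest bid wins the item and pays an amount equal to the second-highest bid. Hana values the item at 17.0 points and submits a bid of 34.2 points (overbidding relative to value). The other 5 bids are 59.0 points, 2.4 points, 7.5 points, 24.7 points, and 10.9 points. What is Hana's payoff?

Payoff = 0.0 points.

Highest competing bid: 59.0 points.
Hana's bid 34.2 points is not the highest, so Hana loses, pays nothing, and earns zero payoff.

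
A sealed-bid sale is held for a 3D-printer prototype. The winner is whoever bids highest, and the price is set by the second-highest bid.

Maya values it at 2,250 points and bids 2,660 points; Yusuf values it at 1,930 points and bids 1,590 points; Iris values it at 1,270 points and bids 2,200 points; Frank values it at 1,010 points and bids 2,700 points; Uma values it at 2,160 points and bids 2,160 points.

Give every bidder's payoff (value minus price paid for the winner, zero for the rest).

Maya 0 points, Yusuf 0 points, Iris 0 points, Frank -1,650 points, Uma 0 points.

Sorted high to low: Frank 2,700 points > Maya 2,660 points > Iris 2,200 points > Uma 2,160 points > Yusuf 1,590 points.
Frank has the top bid and wins; the price is the second-highest bid, 2,660 points.
Frank's payoff = 1,010 points − 2,660 points = -1,650 points. All other bidders lose, so their payoff is 0.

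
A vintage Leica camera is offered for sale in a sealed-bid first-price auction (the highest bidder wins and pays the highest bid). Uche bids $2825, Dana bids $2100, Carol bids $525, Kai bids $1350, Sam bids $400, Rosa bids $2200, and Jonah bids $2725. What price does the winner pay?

$2825

Sorted high to low: Uche $2825; Jonah $2725; Rosa $2200; Dana $2100; Kai $1350; Carol $525; Sam $400.
Uche is the highest bidder, so Uche wins.
Under the first-price rule, the price is the highest bid: $2825.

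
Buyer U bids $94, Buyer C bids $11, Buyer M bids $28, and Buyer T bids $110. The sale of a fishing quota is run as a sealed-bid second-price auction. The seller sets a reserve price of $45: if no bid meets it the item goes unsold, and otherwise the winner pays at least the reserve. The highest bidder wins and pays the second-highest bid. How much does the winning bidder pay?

Bids in descending order: Buyer T $110; Buyer U $94; Buyer M $28; Buyer C $11.
Buyer T has the highest bid, so Buyer T wins.
The second-highest bid is $94, which exceeds the reserve, so that sets the price.

Price paid: $94.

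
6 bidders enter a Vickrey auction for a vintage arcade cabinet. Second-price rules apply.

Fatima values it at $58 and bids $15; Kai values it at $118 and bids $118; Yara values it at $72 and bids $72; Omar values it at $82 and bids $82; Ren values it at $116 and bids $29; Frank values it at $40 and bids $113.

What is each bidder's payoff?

Sorted high to low: Kai $118; Frank $113; Omar $82; Yara $72; Ren $29; Fatima $15.
Kai has the top bid and wins; the price is the second-highest bid, $113.
Kai's payoff = $118 − $113 = $5. All other bidders lose, so their payoff is 0.

Payoffs: Fatima $0, Kai $5, Yara $0, Omar $0, Ren $0, Frank $0.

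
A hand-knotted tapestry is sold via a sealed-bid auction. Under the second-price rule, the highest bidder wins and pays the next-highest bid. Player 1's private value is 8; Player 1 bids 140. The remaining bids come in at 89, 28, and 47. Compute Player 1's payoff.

Highest competing bid: 89.
Player 1's bid 140 is the highest overall, so Player 1 wins and pays the second-highest bid, 89.
Payoff = value − price = 8 − 89 = -81.
Overbidding won the item at a price above value — truthful bidding would have avoided this loss.

-81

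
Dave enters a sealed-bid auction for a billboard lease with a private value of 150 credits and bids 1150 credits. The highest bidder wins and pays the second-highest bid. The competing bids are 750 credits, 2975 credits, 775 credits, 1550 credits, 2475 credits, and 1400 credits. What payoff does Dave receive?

0 credits

Highest competing bid: 2975 credits.
Dave's bid 1150 credits is not the highest, so Dave loses, pays nothing, and earns zero payoff.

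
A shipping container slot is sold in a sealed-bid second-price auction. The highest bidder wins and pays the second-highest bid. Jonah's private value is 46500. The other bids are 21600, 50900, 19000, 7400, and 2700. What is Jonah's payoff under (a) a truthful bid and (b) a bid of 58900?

Truthful: 0; alternative: -4400.

The highest competing bid is 50900.
Bidding truthfully at 46500: the top bid is 50900 (a rival), so Jonah loses. Payoff = 0.
Bidding 58900: Jonah has the top bid, wins, and pays the second-highest bid 50900. Payoff = 46500 − 50900 = -4400.
Deviating from a truthful bid can only lose payoff in a second-price auction — never gain.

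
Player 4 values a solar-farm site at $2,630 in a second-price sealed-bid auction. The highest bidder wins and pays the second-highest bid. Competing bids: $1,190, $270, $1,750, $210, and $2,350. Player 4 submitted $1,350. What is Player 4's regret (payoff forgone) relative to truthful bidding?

Payoff forgone: $280.

The highest competing bid is $2,350.
Bidding truthfully at $2,630: Player 4 has the top bid, wins, and pays the second-highest bid $2,350. Payoff = $2,630 − $2,350 = $280.
Bidding $1,350: the top bid is $2,350 (a rival), so Player 4 loses. Payoff = $0.
Regret = truthful payoff − actual payoff = $280 − $0 = $280.
Deviating from a truthful bid can only lose payoff in a second-price auction — never gain.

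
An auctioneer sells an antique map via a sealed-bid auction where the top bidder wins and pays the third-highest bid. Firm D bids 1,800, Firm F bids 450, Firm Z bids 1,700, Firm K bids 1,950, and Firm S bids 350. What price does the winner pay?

The winner pays 1,700.

Bids in descending order: Firm K 1,950; Firm D 1,800; Firm Z 1,700; Firm F 450; Firm S 350.
Firm K is the highest bidder, so Firm K wins.
Under the third-price rule, the price is the third-highest bid: 1,700.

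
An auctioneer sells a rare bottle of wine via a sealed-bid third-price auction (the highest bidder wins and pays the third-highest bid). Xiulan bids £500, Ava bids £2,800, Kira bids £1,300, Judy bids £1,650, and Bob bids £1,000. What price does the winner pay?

Price paid: £1,300.

Sorted high to low: Ava £2,800; Judy £1,650; Kira £1,300; Bob £1,000; Xiulan £500.
Ava is the highest bidder, so Ava wins.
Under the third-price rule, the price is the third-highest bid: £1,300.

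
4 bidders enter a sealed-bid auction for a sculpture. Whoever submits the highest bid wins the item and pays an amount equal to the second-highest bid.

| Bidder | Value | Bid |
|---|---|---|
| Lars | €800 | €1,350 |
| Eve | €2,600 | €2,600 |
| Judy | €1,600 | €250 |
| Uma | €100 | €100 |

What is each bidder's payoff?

Ranking the bids: Eve €2,600; Lars €1,350; Judy €250; Uma €100.
Eve has the top bid and wins; the price is the second-highest bid, €1,350.
Eve's payoff = €2,600 − €1,350 = €1,250. All other bidders lose, so their payoff is 0.

Lars €0, Eve €1,250, Judy €0, Uma €0.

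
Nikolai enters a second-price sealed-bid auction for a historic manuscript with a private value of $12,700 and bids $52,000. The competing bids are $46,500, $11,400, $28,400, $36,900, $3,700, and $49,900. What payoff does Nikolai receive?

-$37,200

Highest competing bid: $49,900.
Nikolai's bid $52,000 is the highest overall, so Nikolai wins and pays the second-highest bid, $49,900.
Payoff = value − price = $12,700 − $49,900 = -$37,200.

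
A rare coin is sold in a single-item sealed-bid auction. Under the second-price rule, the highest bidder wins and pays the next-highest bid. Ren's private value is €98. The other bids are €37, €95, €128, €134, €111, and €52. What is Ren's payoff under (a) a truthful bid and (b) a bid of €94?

(a) €0  (b) €0

The highest competing bid is €134.
Bidding truthfully at €98: the top bid is €134 (a rival), so Ren loses. Payoff = €0.
Bidding €94: the top bid is €134 (a rival), so Ren loses. Payoff = €0.
The bid only affects whether you win, not the price — here both bids land on the same side of the top rival bid, so the deviation is payoff-neutral.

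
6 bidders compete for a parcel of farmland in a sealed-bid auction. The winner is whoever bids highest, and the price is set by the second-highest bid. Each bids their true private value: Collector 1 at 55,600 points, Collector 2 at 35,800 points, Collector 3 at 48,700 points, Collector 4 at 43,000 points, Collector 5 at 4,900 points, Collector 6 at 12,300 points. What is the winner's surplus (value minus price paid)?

6,900 points

Bids in descending order: Collector 1 55,600 points; Collector 3 48,700 points; Collector 4 43,000 points; Collector 2 35,800 points; Collector 6 12,300 points; Collector 5 4,900 points.
Collector 1 wins with the top bid and pays the second-highest, 48,700 points.
Surplus = 55,600 points − 48,700 points = 6,900 points.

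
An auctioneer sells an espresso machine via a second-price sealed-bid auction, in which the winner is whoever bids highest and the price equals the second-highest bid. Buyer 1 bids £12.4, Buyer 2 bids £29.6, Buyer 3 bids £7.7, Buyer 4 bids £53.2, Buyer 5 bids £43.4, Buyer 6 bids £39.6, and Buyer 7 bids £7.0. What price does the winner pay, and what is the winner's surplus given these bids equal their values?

Price £43.4; surplus £9.8.

Ordered from highest: Buyer 4 £53.2, then Buyer 5 £43.4, then Buyer 6 £39.6, then Buyer 2 £29.6, then Buyer 1 £12.4, then Buyer 3 £7.7, then Buyer 7 £7.0.
Buyer 4 is the highest bidder, so Buyer 4 wins.
Under the second-price rule, the price is the second-highest bid: £43.4.
Surplus = £53.2 − £43.4 = £9.8.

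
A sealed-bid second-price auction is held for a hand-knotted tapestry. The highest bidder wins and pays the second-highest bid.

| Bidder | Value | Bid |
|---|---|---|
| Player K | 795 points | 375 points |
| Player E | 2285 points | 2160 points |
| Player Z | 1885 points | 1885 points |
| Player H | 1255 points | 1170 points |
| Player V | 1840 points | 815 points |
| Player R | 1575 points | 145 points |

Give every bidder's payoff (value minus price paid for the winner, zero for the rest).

Sorted high to low: Player E 2160 points; Player Z 1885 points; Player H 1170 points; Player V 815 points; Player K 375 points; Player R 145 points.
Player E has the top bid and wins; the price is the second-highest bid, 1885 points.
Player E's payoff = 2285 points − 1885 points = 400 points. All other bidders lose, so their payoff is 0.

Player K 0 points, Player E 400 points, Player Z 0 points, Player H 0 points, Player V 0 points, Player R 0 points.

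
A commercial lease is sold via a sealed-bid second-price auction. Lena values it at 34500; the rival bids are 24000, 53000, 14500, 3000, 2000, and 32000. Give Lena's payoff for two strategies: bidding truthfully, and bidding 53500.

The highest competing bid is 53000.
Bidding truthfully at 34500: the top bid is 53000 (a rival), so Lena loses. Payoff = 0.
Bidding 53500: Lena has the top bid, wins, and pays the second-highest bid 53000. Payoff = 34500 − 53000 = -18500.

Truthful: 0; alternative: -18500.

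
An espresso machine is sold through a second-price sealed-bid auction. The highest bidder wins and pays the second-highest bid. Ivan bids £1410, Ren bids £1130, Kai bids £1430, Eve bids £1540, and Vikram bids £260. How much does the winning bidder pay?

Ranking the bids: Eve £1540 > Kai £1430 > Ivan £1410 > Ren £1130 > Vikram £260.
Eve has the highest bid, so Eve wins.
The second-highest bid is £1430, so that is what Eve pays.

The winner pays £1430.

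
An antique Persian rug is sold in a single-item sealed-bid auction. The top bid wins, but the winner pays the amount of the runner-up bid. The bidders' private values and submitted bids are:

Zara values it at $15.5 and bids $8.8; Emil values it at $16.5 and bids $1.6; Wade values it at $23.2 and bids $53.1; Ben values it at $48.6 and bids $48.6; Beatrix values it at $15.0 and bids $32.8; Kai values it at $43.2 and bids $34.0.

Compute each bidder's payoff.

Payoffs: Zara $0.0, Emil $0.0, Wade -$25.4, Ben $0.0, Beatrix $0.0, Kai $0.0.

Sorted high to low: Wade $53.1 > Ben $48.6 > Kai $34.0 > Beatrix $32.8 > Zara $8.8 > Emil $1.6.
Wade has the top bid and wins; the price is the second-highest bid, $48.6.
Wade's payoff = $23.2 − $48.6 = -$25.4. All other bidders lose, so their payoff is 0.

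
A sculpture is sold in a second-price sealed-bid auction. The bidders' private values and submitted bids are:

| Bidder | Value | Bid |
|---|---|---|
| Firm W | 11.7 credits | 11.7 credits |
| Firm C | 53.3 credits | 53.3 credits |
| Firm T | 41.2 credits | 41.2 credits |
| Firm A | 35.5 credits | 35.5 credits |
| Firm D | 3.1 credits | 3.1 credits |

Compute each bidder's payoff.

Ordered from highest: Firm C 53.3 credits, then Firm T 41.2 credits, then Firm A 35.5 credits, then Firm W 11.7 credits, then Firm D 3.1 credits.
Firm C has the top bid and wins; the price is the second-highest bid, 41.2 credits.
Firm C's payoff = 53.3 credits − 41.2 credits = 12.1 credits. All other bidders lose, so their payoff is 0.

Firm W 0.0 credits, Firm C 12.1 credits, Firm T 0.0 credits, Firm A 0.0 credits, Firm D 0.0 credits.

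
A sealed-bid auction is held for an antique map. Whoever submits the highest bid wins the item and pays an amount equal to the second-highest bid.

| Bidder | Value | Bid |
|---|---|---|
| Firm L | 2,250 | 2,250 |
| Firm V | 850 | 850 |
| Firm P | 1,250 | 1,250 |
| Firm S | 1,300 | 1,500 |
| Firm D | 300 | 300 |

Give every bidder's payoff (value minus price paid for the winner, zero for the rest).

Firm L 750, Firm V 0, Firm P 0, Firm S 0, Firm D 0.

Ranking the bids: Firm L 2,250 > Firm S 1,500 > Firm P 1,250 > Firm V 850 > Firm D 300.
Firm L has the top bid and wins; the price is the second-highest bid, 1,500.
Firm L's payoff = 2,250 − 1,500 = 750. All other bidders lose, so their payoff is 0.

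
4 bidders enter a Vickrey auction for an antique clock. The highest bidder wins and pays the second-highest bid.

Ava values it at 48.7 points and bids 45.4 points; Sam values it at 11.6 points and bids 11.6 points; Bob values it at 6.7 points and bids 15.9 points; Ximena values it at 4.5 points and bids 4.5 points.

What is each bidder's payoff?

Ordered from highest: Ava 45.4 points; Bob 15.9 points; Sam 11.6 points; Ximena 4.5 points.
Ava has the top bid and wins; the price is the second-highest bid, 15.9 points.
Ava's payoff = 48.7 points − 15.9 points = 32.8 points. All other bidders lose, so their payoff is 0.

Ava 32.8 points, Sam 0.0 points, Bob 0.0 points, Ximena 0.0 points.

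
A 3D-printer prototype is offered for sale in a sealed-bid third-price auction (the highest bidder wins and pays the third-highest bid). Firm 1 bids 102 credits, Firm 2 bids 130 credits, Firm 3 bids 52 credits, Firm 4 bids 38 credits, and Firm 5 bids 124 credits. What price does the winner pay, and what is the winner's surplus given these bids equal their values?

Ordered from highest: Firm 2 130 credits; Firm 5 124 credits; Firm 1 102 credits; Firm 3 52 credits; Firm 4 38 credits.
Firm 2 is the highest bidder, so Firm 2 wins.
Under the third-price rule, the price is the third-highest bid: 102 credits.
Surplus = 130 credits − 102 credits = 28 credits.

The winner pays 102 credits for a surplus of 28 credits.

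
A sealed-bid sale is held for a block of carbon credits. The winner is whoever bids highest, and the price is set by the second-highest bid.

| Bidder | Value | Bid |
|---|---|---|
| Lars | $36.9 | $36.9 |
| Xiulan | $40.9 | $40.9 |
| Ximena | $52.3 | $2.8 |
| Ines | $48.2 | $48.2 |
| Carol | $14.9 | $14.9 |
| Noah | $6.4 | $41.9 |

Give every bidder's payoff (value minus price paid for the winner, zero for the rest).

Lars $0.0, Xiulan $0.0, Ximena $0.0, Ines $6.3, Carol $0.0, Noah $0.0.

Ordered from highest: Ines $48.2, then Noah $41.9, then Xiulan $40.9, then Lars $36.9, then Carol $14.9, then Ximena $2.8.
Ines has the top bid and wins; the price is the second-highest bid, $41.9.
Ines's payoff = $48.2 − $41.9 = $6.3. All other bidders lose, so their payoff is 0.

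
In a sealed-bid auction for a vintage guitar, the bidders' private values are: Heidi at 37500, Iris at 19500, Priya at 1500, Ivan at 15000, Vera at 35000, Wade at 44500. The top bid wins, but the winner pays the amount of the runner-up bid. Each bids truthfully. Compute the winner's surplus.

Sorted high to low: Wade 44500; Heidi 37500; Vera 35000; Iris 19500; Ivan 15000; Priya 1500.
Wade wins with the top bid and pays the second-highest, 37500.
Surplus = 44500 − 37500 = 7000.

7000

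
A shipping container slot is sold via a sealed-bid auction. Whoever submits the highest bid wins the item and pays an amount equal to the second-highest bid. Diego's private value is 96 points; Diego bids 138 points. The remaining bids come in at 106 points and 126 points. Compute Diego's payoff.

Diego's payoff: -30 points.

Highest competing bid: 126 points.
Diego's bid 138 points is the highest overall, so Diego wins and pays the second-highest bid, 126 points.
Payoff = value − price = 96 points − 126 points = -30 points.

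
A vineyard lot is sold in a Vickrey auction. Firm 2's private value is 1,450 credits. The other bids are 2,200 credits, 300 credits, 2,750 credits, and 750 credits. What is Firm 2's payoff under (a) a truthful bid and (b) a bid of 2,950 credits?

The highest competing bid is 2,750 credits.
Bidding truthfully at 1,450 credits: the top bid is 2,750 credits (a rival), so Firm 2 loses. Payoff = 0 credits.
Bidding 2,950 credits: Firm 2 has the top bid, wins, and pays the second-highest bid 2,750 credits. Payoff = 1,450 credits − 2,750 credits = -1,300 credits.
This is the dominant-strategy logic: truthful bidding weakly beats any alternative.

(a) 0 credits  (b) -1,300 credits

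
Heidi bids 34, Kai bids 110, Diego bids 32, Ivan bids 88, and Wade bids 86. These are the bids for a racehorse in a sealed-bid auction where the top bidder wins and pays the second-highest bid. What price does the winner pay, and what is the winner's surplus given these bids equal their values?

Bids in descending order: Kai 110 > Ivan 88 > Wade 86 > Heidi 34 > Diego 32.
Kai is the highest bidder, so Kai wins.
Under the second-price rule, the price is the second-highest bid: 88.
Surplus = 110 − 88 = 22.

Price 88; surplus 22.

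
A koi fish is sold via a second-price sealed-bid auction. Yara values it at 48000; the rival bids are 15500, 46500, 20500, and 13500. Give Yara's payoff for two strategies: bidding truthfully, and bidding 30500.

(a) 1500  (b) 0

The highest competing bid is 46500.
Bidding truthfully at 48000: Yara has the top bid, wins, and pays the second-highest bid 46500. Payoff = 48000 − 46500 = 1500.
Bidding 30500: the top bid is 46500 (a rival), so Yara loses. Payoff = 0.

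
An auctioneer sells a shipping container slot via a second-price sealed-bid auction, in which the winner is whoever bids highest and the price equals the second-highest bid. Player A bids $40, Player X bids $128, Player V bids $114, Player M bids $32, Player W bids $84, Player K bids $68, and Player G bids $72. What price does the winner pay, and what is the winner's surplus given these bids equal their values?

Price $114; surplus $14.

Ranking the bids: Player X $128, then Player V $114, then Player W $84, then Player G $72, then Player K $68, then Player A $40, then Player M $32.
Player X is the highest bidder, so Player X wins.
Under the second-price rule, the price is the second-highest bid: $114.
Surplus = $128 − $114 = $14.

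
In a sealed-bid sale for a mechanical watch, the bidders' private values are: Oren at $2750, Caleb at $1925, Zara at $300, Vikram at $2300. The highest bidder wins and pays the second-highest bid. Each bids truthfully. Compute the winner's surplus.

Ranking the bids: Oren $2750, then Vikram $2300, then Caleb $1925, then Zara $300.
Oren wins with the top bid and pays the second-highest, $2300.
Surplus = $2750 − $2300 = $450.

Winner's surplus: $450.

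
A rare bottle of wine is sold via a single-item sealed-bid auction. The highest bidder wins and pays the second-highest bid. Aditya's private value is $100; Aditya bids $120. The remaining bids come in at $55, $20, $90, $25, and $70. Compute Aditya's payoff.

Highest competing bid: $90.
Aditya's bid $120 is the highest overall, so Aditya wins and pays the second-highest bid, $90.
Payoff = value − price = $100 − $90 = $10.

Aditya's payoff: $10.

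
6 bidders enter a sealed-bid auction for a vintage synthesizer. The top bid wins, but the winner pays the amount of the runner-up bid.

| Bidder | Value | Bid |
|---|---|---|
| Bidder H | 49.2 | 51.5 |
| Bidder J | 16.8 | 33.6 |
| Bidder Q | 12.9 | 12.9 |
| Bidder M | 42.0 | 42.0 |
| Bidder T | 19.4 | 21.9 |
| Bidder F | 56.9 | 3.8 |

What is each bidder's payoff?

Bids in descending order: Bidder H 51.5 > Bidder M 42.0 > Bidder J 33.6 > Bidder T 21.9 > Bidder Q 12.9 > Bidder F 3.8.
Bidder H has the top bid and wins; the price is the second-highest bid, 42.0.
Bidder H's payoff = 49.2 − 42.0 = 7.2. All other bidders lose, so their payoff is 0.

Bidder H 7.2, Bidder J 0.0, Bidder Q 0.0, Bidder M 0.0, Bidder T 0.0, Bidder F 0.0.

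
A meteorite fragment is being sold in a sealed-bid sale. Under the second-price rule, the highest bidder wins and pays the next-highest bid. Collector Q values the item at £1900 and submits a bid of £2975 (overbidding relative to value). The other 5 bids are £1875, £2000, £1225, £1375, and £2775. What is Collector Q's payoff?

Highest competing bid: £2775.
Collector Q's bid £2975 is the highest overall, so Collector Q wins and pays the second-highest bid, £2775.
Payoff = value − price = £1900 − £2775 = -£875.
Overbidding won the item at a price above value — truthful bidding would have avoided this loss.

Payoff = -£875.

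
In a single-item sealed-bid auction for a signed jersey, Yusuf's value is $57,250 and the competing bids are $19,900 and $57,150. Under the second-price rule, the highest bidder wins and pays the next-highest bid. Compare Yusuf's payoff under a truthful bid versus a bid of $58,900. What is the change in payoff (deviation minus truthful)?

Payoff change: $0.

The highest competing bid is $57,150.
Bidding truthfully at $57,250: Yusuf has the top bid, wins, and pays the second-highest bid $57,150. Payoff = $57,250 − $57,150 = $100.
Bidding $58,900: Yusuf has the top bid, wins, and pays the second-highest bid $57,150. Payoff = $57,250 − $57,150 = $100.
Change = $100 − $100 = $0.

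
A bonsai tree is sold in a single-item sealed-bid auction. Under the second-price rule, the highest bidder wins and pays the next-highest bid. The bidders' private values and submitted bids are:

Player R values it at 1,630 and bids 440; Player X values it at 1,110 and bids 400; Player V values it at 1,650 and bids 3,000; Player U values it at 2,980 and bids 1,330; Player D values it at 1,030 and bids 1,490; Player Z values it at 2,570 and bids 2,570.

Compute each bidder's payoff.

Player R 0, Player X 0, Player V -920, Player U 0, Player D 0, Player Z 0.

Ordered from highest: Player V 3,000; Player Z 2,570; Player D 1,490; Player U 1,330; Player R 440; Player X 400.
Player V has the top bid and wins; the price is the second-highest bid, 2,570.
Player V's payoff = 1,650 − 2,570 = -920. All other bidders lose, so their payoff is 0.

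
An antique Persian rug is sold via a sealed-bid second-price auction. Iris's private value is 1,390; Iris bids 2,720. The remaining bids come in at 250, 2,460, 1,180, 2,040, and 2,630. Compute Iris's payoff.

-1,240

Highest competing bid: 2,630.
Iris's bid 2,720 is the highest overall, so Iris wins and pays the second-highest bid, 2,630.
Payoff = value − price = 1,390 − 2,630 = -1,240.
Overbidding won the item at a price above value — truthful bidding would have avoided this loss.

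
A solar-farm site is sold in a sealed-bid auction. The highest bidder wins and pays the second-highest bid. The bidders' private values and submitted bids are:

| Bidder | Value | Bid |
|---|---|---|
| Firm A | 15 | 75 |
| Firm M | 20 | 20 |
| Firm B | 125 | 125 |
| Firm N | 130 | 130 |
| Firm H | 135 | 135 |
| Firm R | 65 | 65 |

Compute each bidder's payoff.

Payoffs: Firm A 0, Firm M 0, Firm B 0, Firm N 0, Firm H 5, Firm R 0.

Sorted high to low: Firm H 135 > Firm N 130 > Firm B 125 > Firm A 75 > Firm R 65 > Firm M 20.
Firm H has the top bid and wins; the price is the second-highest bid, 130.
Firm H's payoff = 135 − 130 = 5. All other bidders lose, so their payoff is 0.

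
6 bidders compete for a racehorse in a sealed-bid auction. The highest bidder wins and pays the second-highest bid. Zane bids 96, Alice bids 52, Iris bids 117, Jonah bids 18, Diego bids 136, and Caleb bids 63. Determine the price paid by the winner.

The winner pays 117.

Ranking the bids: Diego 136 > Iris 117 > Zane 96 > Caleb 63 > Alice 52 > Jonah 18.
Diego has the highest bid, so Diego wins.
The second-highest bid is 117, so that is what Diego pays.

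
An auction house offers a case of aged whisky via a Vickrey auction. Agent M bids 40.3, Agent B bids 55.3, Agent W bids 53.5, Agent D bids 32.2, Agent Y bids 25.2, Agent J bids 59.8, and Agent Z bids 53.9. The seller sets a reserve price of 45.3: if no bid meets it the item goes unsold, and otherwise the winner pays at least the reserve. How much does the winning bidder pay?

Ordered from highest: Agent J 59.8; Agent B 55.3; Agent Z 53.9; Agent W 53.5; Agent M 40.3; Agent D 32.2; Agent Y 25.2.
Agent J has the highest bid, so Agent J wins.
The second-highest bid is 55.3, which exceeds the reserve, so that sets the price.

Price paid: 55.3.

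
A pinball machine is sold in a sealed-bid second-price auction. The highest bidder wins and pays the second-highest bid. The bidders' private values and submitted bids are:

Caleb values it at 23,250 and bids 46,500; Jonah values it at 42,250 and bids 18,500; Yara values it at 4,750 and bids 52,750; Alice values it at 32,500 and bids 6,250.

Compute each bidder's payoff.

Ranking the bids: Yara 52,750 > Caleb 46,500 > Jonah 18,500 > Alice 6,250.
Yara has the top bid and wins; the price is the second-highest bid, 46,500.
Yara's payoff = 4,750 − 46,500 = -41,750. All other bidders lose, so their payoff is 0.

Caleb 0, Jonah 0, Yara -41,750, Alice 0.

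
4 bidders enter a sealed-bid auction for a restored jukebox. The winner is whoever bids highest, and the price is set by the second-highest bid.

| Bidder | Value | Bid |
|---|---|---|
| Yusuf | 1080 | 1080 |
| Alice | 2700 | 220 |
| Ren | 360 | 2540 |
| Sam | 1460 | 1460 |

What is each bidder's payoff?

Payoffs: Yusuf 0, Alice 0, Ren -1100, Sam 0.

Sorted high to low: Ren 2540 > Sam 1460 > Yusuf 1080 > Alice 220.
Ren has the top bid and wins; the price is the second-highest bid, 1460.
Ren's payoff = 360 − 1460 = -1100. All other bidders lose, so their payoff is 0.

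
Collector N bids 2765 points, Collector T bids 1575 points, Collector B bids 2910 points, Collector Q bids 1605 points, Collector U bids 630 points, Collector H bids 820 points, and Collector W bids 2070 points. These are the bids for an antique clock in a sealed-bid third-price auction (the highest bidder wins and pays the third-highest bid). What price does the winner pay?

Ranking the bids: Collector B 2910 points, then Collector N 2765 points, then Collector W 2070 points, then Collector Q 1605 points, then Collector T 1575 points, then Collector H 820 points, then Collector U 630 points.
Collector B is the highest bidder, so Collector B wins.
Under the third-price rule, the price is the third-highest bid: 2070 points.

Price paid: 2070 points.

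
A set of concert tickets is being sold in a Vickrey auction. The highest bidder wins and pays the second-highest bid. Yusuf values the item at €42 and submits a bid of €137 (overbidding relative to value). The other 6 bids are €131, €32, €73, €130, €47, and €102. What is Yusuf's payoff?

Highest competing bid: €131.
Yusuf's bid €137 is the highest overall, so Yusuf wins and pays the second-highest bid, €131.
Payoff = value − price = €42 − €131 = -€89.
Overbidding won the item at a price above value — truthful bidding would have avoided this loss.

Payoff = -€89.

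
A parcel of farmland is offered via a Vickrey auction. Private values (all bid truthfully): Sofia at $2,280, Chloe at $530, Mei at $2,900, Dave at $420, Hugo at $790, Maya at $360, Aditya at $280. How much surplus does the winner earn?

Surplus = $620.

Sorted high to low: Mei $2,900, then Sofia $2,280, then Hugo $790, then Chloe $530, then Dave $420, then Maya $360, then Aditya $280.
Mei wins with the top bid and pays the second-highest, $2,280.
Surplus = $2,900 − $2,280 = $620.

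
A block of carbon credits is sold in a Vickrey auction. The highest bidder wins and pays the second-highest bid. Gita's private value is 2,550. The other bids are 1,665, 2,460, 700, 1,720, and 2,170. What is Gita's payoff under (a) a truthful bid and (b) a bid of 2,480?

(a) 90  (b) 90

The highest competing bid is 2,460.
Bidding truthfully at 2,550: Gita has the top bid, wins, and pays the second-highest bid 2,460. Payoff = 2,550 − 2,460 = 90.
Bidding 2,480: Gita has the top bid, wins, and pays the second-highest bid 2,460. Payoff = 2,550 − 2,460 = 90.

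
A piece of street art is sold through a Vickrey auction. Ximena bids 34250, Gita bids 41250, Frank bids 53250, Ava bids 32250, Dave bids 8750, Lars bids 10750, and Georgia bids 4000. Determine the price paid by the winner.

Bids in descending order: Frank 53250; Gita 41250; Ximena 34250; Ava 32250; Lars 10750; Dave 8750; Georgia 4000.
Frank has the highest bid, so Frank wins.
The second-highest bid is 41250, so that is what Frank pays.

The winner pays 41250.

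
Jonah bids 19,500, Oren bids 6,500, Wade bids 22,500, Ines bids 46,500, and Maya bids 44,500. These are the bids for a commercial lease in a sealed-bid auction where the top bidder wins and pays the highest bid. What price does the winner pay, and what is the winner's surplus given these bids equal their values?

The winner pays 46,500 for a surplus of 0.

Bids in descending order: Ines 46,500 > Maya 44,500 > Wade 22,500 > Jonah 19,500 > Oren 6,500.
Ines is the highest bidder, so Ines wins.
Under the first-price rule, the price is the highest bid: 46,500.
Surplus = 46,500 − 46,500 = 0.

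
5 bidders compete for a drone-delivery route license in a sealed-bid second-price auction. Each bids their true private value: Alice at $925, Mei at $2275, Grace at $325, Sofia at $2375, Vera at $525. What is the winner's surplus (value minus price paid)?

Sorted high to low: Sofia $2375 > Mei $2275 > Alice $925 > Vera $525 > Grace $325.
Sofia wins with the top bid and pays the second-highest, $2275.
Surplus = $2375 − $2275 = $100.

Winner's surplus: $100.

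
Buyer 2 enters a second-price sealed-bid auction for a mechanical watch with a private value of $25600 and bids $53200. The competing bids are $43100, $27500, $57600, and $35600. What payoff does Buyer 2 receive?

Highest competing bid: $57600.
Buyer 2's bid $53200 is not the highest, so Buyer 2 loses, pays nothing, and earns zero payoff.

The bidder's payoff: $0.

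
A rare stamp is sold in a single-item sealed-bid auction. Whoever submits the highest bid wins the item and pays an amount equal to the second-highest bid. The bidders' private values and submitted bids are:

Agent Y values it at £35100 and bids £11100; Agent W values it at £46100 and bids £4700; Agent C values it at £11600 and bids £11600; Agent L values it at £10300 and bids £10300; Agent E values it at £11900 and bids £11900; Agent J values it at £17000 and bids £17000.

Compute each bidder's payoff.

Payoffs: Agent Y £0, Agent W £0, Agent C £0, Agent L £0, Agent E £0, Agent J £5100.

Ranking the bids: Agent J £17000 > Agent E £11900 > Agent C £11600 > Agent Y £11100 > Agent L £10300 > Agent W £4700.
Agent J has the top bid and wins; the price is the second-highest bid, £11900.
Agent J's payoff = £17000 − £11900 = £5100. All other bidders lose, so their payoff is 0.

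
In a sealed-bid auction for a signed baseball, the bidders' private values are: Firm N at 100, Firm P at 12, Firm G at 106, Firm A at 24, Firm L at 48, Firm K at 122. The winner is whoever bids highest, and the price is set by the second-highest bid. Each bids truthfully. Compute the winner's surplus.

Bids in descending order: Firm K 122; Firm G 106; Firm N 100; Firm L 48; Firm A 24; Firm P 12.
Firm K wins with the top bid and pays the second-highest, 106.
Surplus = 122 − 106 = 16.

Surplus = 16.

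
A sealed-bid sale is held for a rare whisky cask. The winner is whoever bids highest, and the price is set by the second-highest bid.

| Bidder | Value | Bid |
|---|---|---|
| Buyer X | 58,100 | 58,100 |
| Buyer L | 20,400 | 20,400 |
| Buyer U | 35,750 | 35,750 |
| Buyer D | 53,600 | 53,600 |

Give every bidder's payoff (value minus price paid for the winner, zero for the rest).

Bids in descending order: Buyer X 58,100; Buyer D 53,600; Buyer U 35,750; Buyer L 20,400.
Buyer X has the top bid and wins; the price is the second-highest bid, 53,600.
Buyer X's payoff = 58,100 − 53,600 = 4,500. All other bidders lose, so their payoff is 0.

Buyer X 4,500, Buyer L 0, Buyer U 0, Buyer D 0.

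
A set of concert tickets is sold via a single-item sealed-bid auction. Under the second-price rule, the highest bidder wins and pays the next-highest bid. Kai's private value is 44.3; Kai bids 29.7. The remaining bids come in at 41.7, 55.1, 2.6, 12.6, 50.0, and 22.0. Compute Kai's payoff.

0.0

Highest competing bid: 55.1.
Kai's bid 29.7 is not the highest, so Kai loses, pays nothing, and earns zero payoff.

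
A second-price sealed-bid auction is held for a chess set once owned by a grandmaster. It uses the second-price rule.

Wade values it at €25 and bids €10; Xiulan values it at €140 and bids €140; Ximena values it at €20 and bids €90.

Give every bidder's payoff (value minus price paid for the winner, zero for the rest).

Ranking the bids: Xiulan €140, then Ximena €90, then Wade €10.
Xiulan has the top bid and wins; the price is the second-highest bid, €90.
Xiulan's payoff = €140 − €90 = €50. All other bidders lose, so their payoff is 0.

Payoffs: Wade €0, Xiulan €50, Ximena €0.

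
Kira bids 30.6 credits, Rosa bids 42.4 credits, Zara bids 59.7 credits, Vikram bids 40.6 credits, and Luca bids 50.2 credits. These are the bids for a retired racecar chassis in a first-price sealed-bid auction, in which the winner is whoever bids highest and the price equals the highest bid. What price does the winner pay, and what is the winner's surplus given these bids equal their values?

Sorted high to low: Zara 59.7 credits, then Luca 50.2 credits, then Rosa 42.4 credits, then Vikram 40.6 credits, then Kira 30.6 credits.
Zara is the highest bidder, so Zara wins.
Under the first-price rule, the price is the highest bid: 59.7 credits.
Surplus = 59.7 credits − 59.7 credits = 0.0 credits.

The winner pays 59.7 credits for a surplus of 0.0 credits.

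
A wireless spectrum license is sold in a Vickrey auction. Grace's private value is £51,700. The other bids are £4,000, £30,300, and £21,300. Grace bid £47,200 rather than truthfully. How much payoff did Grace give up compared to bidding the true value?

Payoff forgone: £0.

The highest competing bid is £30,300.
Bidding truthfully at £51,700: Grace has the top bid, wins, and pays the second-highest bid £30,300. Payoff = £51,700 − £30,300 = £21,400.
Bidding £47,200: Grace has the top bid, wins, and pays the second-highest bid £30,300. Payoff = £51,700 − £30,300 = £21,400.
Regret = truthful payoff − actual payoff = £21,400 − £21,400 = £0.
The bid only affects whether you win, not the price — here both bids land on the same side of the top rival bid, so the deviation is payoff-neutral.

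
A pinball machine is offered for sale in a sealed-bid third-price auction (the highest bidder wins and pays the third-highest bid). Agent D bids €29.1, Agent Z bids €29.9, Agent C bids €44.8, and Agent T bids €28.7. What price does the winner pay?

Ordered from highest: Agent C €44.8, then Agent Z €29.9, then Agent D €29.1, then Agent T €28.7.
Agent C is the highest bidder, so Agent C wins.
Under the third-price rule, the price is the third-highest bid: €29.1.

The winner pays €29.1.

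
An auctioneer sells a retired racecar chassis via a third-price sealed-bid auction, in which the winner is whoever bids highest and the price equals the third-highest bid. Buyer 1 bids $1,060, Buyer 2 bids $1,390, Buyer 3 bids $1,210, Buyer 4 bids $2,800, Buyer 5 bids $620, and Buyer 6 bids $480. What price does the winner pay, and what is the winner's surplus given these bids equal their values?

Price $1,210; surplus $1,590.

Bids in descending order: Buyer 4 $2,800; Buyer 2 $1,390; Buyer 3 $1,210; Buyer 1 $1,060; Buyer 5 $620; Buyer 6 $480.
Buyer 4 is the highest bidder, so Buyer 4 wins.
Under the third-price rule, the price is the third-highest bid: $1,210.
Surplus = $2,800 − $1,210 = $1,590.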